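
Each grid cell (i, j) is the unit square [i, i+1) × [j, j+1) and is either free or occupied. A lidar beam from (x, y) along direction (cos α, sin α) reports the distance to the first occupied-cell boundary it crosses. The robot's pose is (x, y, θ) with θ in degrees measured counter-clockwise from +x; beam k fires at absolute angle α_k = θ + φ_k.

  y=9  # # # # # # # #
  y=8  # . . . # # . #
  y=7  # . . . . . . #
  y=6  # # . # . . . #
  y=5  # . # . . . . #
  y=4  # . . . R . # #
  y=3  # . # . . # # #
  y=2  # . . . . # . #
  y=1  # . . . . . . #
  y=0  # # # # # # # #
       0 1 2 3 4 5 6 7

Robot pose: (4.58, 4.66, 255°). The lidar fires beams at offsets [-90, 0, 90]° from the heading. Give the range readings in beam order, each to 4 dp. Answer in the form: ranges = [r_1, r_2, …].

ranges = [1.6357, 3.7891, 1.4701]

beam 1: φ=-90°, α=165°
  cosα=-0.9659 sinα=0.2588 | (4,4) | tMaxX 0.6005 tMaxY 1.3137 | tΔX 1.0353 tΔY 3.8637
    t=0.6005 [x] (3,4)
    t=1.3137 [y] (3,5)
    t=1.6357 [x] (2,5) — stop
  → r_1 = 1.6357
beam 2: φ=0°, α=255°
  cosα=-0.2588 sinα=-0.9659 | (4,4) | tMaxX 2.2409 tMaxY 0.6833 | tΔX 3.8637 tΔY 1.0353
    t=0.6833 [y] (4,3)
    t=1.7186 [y] (4,2)
    t=2.2409 [x] (3,2)
    t=2.7538 [y] (3,1)
    t=3.7891 [y] (3,0) — stop
  → r_2 = 3.7891
beam 3: φ=90°, α=345°
  cosα=0.9659 sinα=-0.2588 | (4,4) | tMaxX 0.4348 tMaxY 2.5500 | tΔX 1.0353 tΔY 3.8637
    t=0.4348 [x] (5,4)
    t=1.4701 [x] (6,4) — stop
  → r_3 = 1.4701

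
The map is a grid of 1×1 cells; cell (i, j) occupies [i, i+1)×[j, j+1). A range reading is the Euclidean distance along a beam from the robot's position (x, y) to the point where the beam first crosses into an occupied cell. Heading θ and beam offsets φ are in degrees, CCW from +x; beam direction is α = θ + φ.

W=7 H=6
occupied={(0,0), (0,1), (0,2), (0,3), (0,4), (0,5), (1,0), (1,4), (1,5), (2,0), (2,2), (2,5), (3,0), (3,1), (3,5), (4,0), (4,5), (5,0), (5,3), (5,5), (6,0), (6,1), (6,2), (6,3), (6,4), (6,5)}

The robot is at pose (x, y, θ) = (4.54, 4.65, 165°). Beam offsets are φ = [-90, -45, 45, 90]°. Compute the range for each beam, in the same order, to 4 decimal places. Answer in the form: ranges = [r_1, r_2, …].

beam 1: φ=-90°, α=75°
  cosα=0.2588 sinα=0.9659 | (4,4) | tMaxX 1.7773 tMaxY 0.3623 | tΔX 3.8637 tΔY 1.0353
    t=0.3623 [y] (4,5) — stop
  → r_1 = 0.3623
beam 2: φ=-45°, α=120°
  cosα=-0.5000 sinα=0.8660 | (4,4) | tMaxX 1.0800 tMaxY 0.4041 | tΔX 2.0000 tΔY 1.1547
    t=0.4041 [y] (4,5) — stop
  → r_2 = 0.4041
beam 3: φ=45°, α=210°
  cosα=-0.8660 sinα=-0.5000 | (4,4) | tMaxX 0.6235 tMaxY 1.3000 | tΔX 1.1547 tΔY 2.0000
    t=0.6235 [x] (3,4)
    t=1.3000 [y] (3,3)
    t=1.7782 [x] (2,3)
    t=2.9329 [x] (1,3)
    t=3.3000 [y] (1,2)
    t=4.0876 [x] (0,2) — stop
  → r_3 = 4.0876
beam 4: φ=90°, α=255°
  cosα=-0.2588 sinα=-0.9659 | (4,4) | tMaxX 2.0864 tMaxY 0.6729 | tΔX 3.8637 tΔY 1.0353
    t=0.6729 [y] (4,3)
    t=1.7082 [y] (4,2)
    t=2.0864 [x] (3,2)
    t=2.7435 [y] (3,1) — stop
  → r_4 = 2.7435

ranges = [0.3623, 0.4041, 4.0876, 2.7435]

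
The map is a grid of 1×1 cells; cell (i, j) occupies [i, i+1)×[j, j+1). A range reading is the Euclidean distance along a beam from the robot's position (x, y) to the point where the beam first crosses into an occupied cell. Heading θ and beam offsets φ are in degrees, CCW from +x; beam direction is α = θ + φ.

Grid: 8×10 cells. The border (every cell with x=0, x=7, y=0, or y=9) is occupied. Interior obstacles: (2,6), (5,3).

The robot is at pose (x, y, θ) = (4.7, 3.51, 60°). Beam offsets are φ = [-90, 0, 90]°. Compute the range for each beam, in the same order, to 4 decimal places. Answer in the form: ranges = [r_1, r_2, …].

ranges = [0.3464, 4.6000, 4.2724]

beam 1: φ=-90°, α=330°
  d=(0.8660,-0.5000)  start (4,3)  tX=0.3464 tY=1.0200  stride 1/|dx|=1.1547 1/|dy|=2.0000
    cross x-line → (5,3), t=0.3464 (wall)
  → r_1 = 0.3464
beam 2: φ=0°, α=60°
  d=(0.5000,0.8660)  start (4,3)  tX=0.6000 tY=0.5658  stride 1/|dx|=2.0000 1/|dy|=1.1547
    cross y-line → (4,4), t=0.5658
    cross x-line → (5,4), t=0.6000
    cross y-line → (5,5), t=1.7205
    cross x-line → (6,5), t=2.6000
    cross y-line → (6,6), t=2.8752
    cross y-line → (6,7), t=4.0299
    cross x-line → (7,7), t=4.6000 (wall)
  → r_2 = 4.6000
beam 3: φ=90°, α=150°
  d=(-0.8660,0.5000)  start (4,3)  tX=0.8083 tY=0.9800  stride 1/|dx|=1.1547 1/|dy|=2.0000
    cross x-line → (3,3), t=0.8083
    cross y-line → (3,4), t=0.9800
    cross x-line → (2,4), t=1.9630
    cross y-line → (2,5), t=2.9800
    cross x-line → (1,5), t=3.1177
    cross x-line → (0,5), t=4.2724 (wall)
  → r_3 = 4.2724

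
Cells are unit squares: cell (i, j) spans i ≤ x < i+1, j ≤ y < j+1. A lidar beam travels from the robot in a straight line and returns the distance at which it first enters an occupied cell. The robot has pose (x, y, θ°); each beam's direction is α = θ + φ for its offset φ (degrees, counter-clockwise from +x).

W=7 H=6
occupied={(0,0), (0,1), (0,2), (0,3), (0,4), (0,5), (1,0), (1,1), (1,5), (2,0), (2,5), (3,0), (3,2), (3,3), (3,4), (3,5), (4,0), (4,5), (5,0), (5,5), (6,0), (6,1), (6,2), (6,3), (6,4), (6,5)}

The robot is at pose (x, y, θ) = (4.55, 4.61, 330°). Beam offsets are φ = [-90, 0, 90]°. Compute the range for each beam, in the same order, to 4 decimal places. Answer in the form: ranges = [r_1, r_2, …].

beam 1: φ=-90°, α=240°
  d=(-0.5000,-0.8660)  start (4,4)  tX=1.1000 tY=0.7044  stride 1/|dx|=2.0000 1/|dy|=1.1547
    cross y-line → (4,3), t=0.7044
    cross x-line → (3,3), t=1.1000 (wall)
  → r_1 = 1.1000
beam 2: φ=0°, α=330°
  d=(0.8660,-0.5000)  start (4,4)  tX=0.5196 tY=1.2200  stride 1/|dx|=1.1547 1/|dy|=2.0000
    cross x-line → (5,4), t=0.5196
    cross y-line → (5,3), t=1.2200
    cross x-line → (6,3), t=1.6743 (wall)
  → r_2 = 1.6743
beam 3: φ=90°, α=60°
  d=(0.5000,0.8660)  start (4,4)  tX=0.9000 tY=0.4503  stride 1/|dx|=2.0000 1/|dy|=1.1547
    cross y-line → (4,5), t=0.4503 (wall)
  → r_3 = 0.4503

ranges = [1.1000, 1.6743, 0.4503]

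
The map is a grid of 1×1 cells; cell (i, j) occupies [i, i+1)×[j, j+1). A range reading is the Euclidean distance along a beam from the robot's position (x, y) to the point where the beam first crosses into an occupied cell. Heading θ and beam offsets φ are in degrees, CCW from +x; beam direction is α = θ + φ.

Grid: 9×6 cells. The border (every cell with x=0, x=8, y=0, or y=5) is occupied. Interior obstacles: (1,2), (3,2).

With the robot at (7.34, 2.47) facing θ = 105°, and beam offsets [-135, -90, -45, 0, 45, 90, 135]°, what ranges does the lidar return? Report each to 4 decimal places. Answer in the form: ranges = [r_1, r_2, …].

beam 1: φ=-135°, α=330°
  dir = (cos 330°, sin 330°) = (0.8660, -0.5000); from cell (7,2)
  next x-line at t=0.7621, next y-line at t=0.9400; Δt_x=1.1547, Δt_y=2.0000
    x: enter (8,2) at t=0.7621 ← occupied
  → r_1 = 0.7621
beam 2: φ=-90°, α=15°
  dir = (cos 15°, sin 15°) = (0.9659, 0.2588); from cell (7,2)
  next x-line at t=0.6833, next y-line at t=2.0478; Δt_x=1.0353, Δt_y=3.8637
    x: enter (8,2) at t=0.6833 ← occupied
  → r_2 = 0.6833
beam 3: φ=-45°, α=60°
  dir = (cos 60°, sin 60°) = (0.5000, 0.8660); from cell (7,2)
  next x-line at t=1.3200, next y-line at t=0.6120; Δt_x=2.0000, Δt_y=1.1547
    y: enter (7,3) at t=0.6120
    x: enter (8,3) at t=1.3200 ← occupied
  → r_3 = 1.3200
beam 4: φ=0°, α=105°
  dir = (cos 105°, sin 105°) = (-0.2588, 0.9659); from cell (7,2)
  next x-line at t=1.3137, next y-line at t=0.5487; Δt_x=3.8637, Δt_y=1.0353
    y: enter (7,3) at t=0.5487
    x: enter (6,3) at t=1.3137
    y: enter (6,4) at t=1.5840
    y: enter (6,5) at t=2.6192 ← occupied
  → r_4 = 2.6192
beam 5: φ=45°, α=150°
  dir = (cos 150°, sin 150°) = (-0.8660, 0.5000); from cell (7,2)
  next x-line at t=0.3926, next y-line at t=1.0600; Δt_x=1.1547, Δt_y=2.0000
    x: enter (6,2) at t=0.3926
    y: enter (6,3) at t=1.0600
    x: enter (5,3) at t=1.5473
    x: enter (4,3) at t=2.7020
    y: enter (4,4) at t=3.0600
    x: enter (3,4) at t=3.8567
    x: enter (2,4) at t=5.0114
    y: enter (2,5) at t=5.0600 ← occupied
  → r_5 = 5.0600
beam 6: φ=90°, α=195°
  dir = (cos 195°, sin 195°) = (-0.9659, -0.2588); from cell (7,2)
  next x-line at t=0.3520, next y-line at t=1.8159; Δt_x=1.0353, Δt_y=3.8637
    x: enter (6,2) at t=0.3520
    x: enter (5,2) at t=1.3873
    y: enter (5,1) at t=1.8159
    x: enter (4,1) at t=2.4225
    x: enter (3,1) at t=3.4578
    x: enter (2,1) at t=4.4931
    x: enter (1,1) at t=5.5284
    y: enter (1,0) at t=5.6796 ← occupied
  → r_6 = 5.6796
beam 7: φ=135°, α=240°
  dir = (cos 240°, sin 240°) = (-0.5000, -0.8660); from cell (7,2)
  next x-line at t=0.6800, next y-line at t=0.5427; Δt_x=2.0000, Δt_y=1.1547
    y: enter (7,1) at t=0.5427
    x: enter (6,1) at t=0.6800
    y: enter (6,0) at t=1.6974 ← occupied
  → r_7 = 1.6974

ranges = [0.7621, 0.6833, 1.3200, 2.6192, 5.0600, 5.6796, 1.6974]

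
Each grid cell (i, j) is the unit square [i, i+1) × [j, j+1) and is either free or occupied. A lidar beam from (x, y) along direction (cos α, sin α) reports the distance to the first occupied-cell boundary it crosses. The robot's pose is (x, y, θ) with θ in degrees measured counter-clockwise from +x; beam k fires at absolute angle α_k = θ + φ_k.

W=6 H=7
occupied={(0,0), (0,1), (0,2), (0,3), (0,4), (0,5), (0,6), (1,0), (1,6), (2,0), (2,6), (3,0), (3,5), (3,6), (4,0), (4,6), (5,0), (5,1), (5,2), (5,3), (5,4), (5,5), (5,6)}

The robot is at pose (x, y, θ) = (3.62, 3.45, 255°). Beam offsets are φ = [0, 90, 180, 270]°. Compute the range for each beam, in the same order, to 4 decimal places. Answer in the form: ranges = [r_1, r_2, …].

ranges = [2.5364, 1.4287, 2.6400, 2.7124]

beam 1: φ=0°, α=255°
  direction (-0.2588, -0.9659); cell (3,3); t to first gridline: x 2.3955, y 0.4659 (then +3.8637 / +1.0353)
    (3,2) via y @ 0.4659
    (3,1) via y @ 1.5012
    (2,1) via x @ 2.3955
    (2,0) via y @ 2.5364  # hit
  → r_1 = 2.5364
beam 2: φ=90°, α=345°
  direction (0.9659, -0.2588); cell (3,3); t to first gridline: x 0.3934, y 1.7387 (then +1.0353 / +3.8637)
    (4,3) via x @ 0.3934
    (5,3) via x @ 1.4287  # hit
  → r_2 = 1.4287
beam 3: φ=180°, α=75°
  direction (0.2588, 0.9659); cell (3,3); t to first gridline: x 1.4682, y 0.5694 (then +3.8637 / +1.0353)
    (3,4) via y @ 0.5694
    (4,4) via x @ 1.4682
    (4,5) via y @ 1.6047
    (4,6) via y @ 2.6400  # hit
  → r_3 = 2.6400
beam 4: φ=270°, α=165°
  direction (-0.9659, 0.2588); cell (3,3); t to first gridline: x 0.6419, y 2.1250 (then +1.0353 / +3.8637)
    (2,3) via x @ 0.6419
    (1,3) via x @ 1.6771
    (1,4) via y @ 2.1250
    (0,4) via x @ 2.7124  # hit
  → r_4 = 2.7124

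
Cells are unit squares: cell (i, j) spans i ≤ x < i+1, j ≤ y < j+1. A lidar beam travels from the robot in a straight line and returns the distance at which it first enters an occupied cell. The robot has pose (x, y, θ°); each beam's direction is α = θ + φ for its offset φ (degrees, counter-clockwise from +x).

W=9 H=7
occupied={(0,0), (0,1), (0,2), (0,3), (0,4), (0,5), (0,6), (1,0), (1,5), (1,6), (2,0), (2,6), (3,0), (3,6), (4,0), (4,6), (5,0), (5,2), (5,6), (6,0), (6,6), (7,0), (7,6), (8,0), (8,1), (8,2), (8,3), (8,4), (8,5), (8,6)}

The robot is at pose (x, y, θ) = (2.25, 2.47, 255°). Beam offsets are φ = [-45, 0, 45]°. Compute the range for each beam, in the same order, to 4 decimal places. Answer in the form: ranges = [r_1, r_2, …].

ranges = [1.4434, 1.5219, 1.6974]

beam 1: φ=-45°, α=210°
  d=(-0.8660,-0.5000)  start (2,2)  tX=0.2887 tY=0.9400  stride 1/|dx|=1.1547 1/|dy|=2.0000
    cross x-line → (1,2), t=0.2887
    cross y-line → (1,1), t=0.9400
    cross x-line → (0,1), t=1.4434 (wall)
  → r_1 = 1.4434
beam 2: φ=0°, α=255°
  d=(-0.2588,-0.9659)  start (2,2)  tX=0.9659 tY=0.4866  stride 1/|dx|=3.8637 1/|dy|=1.0353
    cross y-line → (2,1), t=0.4866
    cross x-line → (1,1), t=0.9659
    cross y-line → (1,0), t=1.5219 (wall)
  → r_2 = 1.5219
beam 3: φ=45°, α=300°
  d=(0.5000,-0.8660)  start (2,2)  tX=1.5000 tY=0.5427  stride 1/|dx|=2.0000 1/|dy|=1.1547
    cross y-line → (2,1), t=0.5427
    cross x-line → (3,1), t=1.5000
    cross y-line → (3,0), t=1.6974 (wall)
  → r_3 = 1.6974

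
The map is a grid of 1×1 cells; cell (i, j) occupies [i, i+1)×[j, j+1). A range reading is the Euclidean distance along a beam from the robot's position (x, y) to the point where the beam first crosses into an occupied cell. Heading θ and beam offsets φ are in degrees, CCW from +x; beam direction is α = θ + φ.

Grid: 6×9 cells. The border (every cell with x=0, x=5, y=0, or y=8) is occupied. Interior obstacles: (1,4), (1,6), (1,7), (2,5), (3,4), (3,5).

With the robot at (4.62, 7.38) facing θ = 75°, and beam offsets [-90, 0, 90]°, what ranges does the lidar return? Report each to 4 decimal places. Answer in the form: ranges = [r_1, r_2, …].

beam 1: φ=-90°, α=345°
  cosα=0.9659 sinα=-0.2588 | (4,7) | tMaxX 0.3934 tMaxY 1.4682 | tΔX 1.0353 tΔY 3.8637
    t=0.3934 [x] (5,7) — stop
  → r_1 = 0.3934
beam 2: φ=0°, α=75°
  cosα=0.2588 sinα=0.9659 | (4,7) | tMaxX 1.4682 tMaxY 0.6419 | tΔX 3.8637 tΔY 1.0353
    t=0.6419 [y] (4,8) — stop
  → r_2 = 0.6419
beam 3: φ=90°, α=165°
  cosα=-0.9659 sinα=0.2588 | (4,7) | tMaxX 0.6419 tMaxY 2.3955 | tΔX 1.0353 tΔY 3.8637
    t=0.6419 [x] (3,7)
    t=1.6771 [x] (2,7)
    t=2.3955 [y] (2,8) — stop
  → r_3 = 2.3955

ranges = [0.3934, 0.6419, 2.3955]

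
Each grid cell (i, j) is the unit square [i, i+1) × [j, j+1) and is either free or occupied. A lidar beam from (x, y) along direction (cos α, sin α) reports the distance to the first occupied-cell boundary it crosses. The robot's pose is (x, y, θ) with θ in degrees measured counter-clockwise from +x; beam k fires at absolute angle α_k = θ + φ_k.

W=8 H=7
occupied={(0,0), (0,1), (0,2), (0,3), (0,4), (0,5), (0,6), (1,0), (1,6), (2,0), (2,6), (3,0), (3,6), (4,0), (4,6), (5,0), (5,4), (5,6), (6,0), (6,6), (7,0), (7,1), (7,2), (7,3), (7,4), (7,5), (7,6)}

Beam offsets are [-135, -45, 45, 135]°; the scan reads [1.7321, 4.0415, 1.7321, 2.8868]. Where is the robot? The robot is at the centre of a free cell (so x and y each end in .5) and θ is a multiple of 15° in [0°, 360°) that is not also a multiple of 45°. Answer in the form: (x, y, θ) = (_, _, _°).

(x, y, θ) = (4.5, 2.5, 195°)

The pose lattice has 29·16 = 464 candidates. Test each by forward raycasting.
  (3.5, 4.5, 210°): beam 1 = 1.5529 ≠ 1.7321 ✗
  (6.5, 1.5, 30°): beam 1 = 0.5176 ≠ 1.7321 ✗
  (2.5, 1.5, 285°): beam 2 = 0.5774 ≠ 4.0415 ✗
  …
  (4.5, 2.5, 195°): r_1=1.7321, r_2=4.0415, r_3=1.7321, r_4=2.8868 — all match ✓
Only this pose fits every beam.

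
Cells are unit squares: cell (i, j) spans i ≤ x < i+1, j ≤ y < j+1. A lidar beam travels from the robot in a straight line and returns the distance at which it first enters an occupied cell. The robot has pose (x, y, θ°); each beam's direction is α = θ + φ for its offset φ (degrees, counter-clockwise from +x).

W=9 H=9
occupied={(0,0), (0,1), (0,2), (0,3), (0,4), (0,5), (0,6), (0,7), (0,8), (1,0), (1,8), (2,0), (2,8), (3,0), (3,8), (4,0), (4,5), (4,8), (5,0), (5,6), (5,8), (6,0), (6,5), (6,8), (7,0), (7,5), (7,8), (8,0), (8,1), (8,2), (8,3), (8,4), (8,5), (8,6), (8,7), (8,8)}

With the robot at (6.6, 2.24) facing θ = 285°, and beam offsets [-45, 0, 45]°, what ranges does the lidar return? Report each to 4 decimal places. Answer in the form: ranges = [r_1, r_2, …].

beam 1: φ=-45°, α=240°
  cosα=-0.5000 sinα=-0.8660 | (6,2) | tMaxX 1.2000 tMaxY 0.2771 | tΔX 2.0000 tΔY 1.1547
    t=0.2771 [y] (6,1)
    t=1.2000 [x] (5,1)
    t=1.4318 [y] (5,0) — stop
  → r_1 = 1.4318
beam 2: φ=0°, α=285°
  cosα=0.2588 sinα=-0.9659 | (6,2) | tMaxX 1.5455 tMaxY 0.2485 | tΔX 3.8637 tΔY 1.0353
    t=0.2485 [y] (6,1)
    t=1.2837 [y] (6,0) — stop
  → r_2 = 1.2837
beam 3: φ=45°, α=330°
  cosα=0.8660 sinα=-0.5000 | (6,2) | tMaxX 0.4619 tMaxY 0.4800 | tΔX 1.1547 tΔY 2.0000
    t=0.4619 [x] (7,2)
    t=0.4800 [y] (7,1)
    t=1.6166 [x] (8,1) — stop
  → r_3 = 1.6166

ranges = [1.4318, 1.2837, 1.6166]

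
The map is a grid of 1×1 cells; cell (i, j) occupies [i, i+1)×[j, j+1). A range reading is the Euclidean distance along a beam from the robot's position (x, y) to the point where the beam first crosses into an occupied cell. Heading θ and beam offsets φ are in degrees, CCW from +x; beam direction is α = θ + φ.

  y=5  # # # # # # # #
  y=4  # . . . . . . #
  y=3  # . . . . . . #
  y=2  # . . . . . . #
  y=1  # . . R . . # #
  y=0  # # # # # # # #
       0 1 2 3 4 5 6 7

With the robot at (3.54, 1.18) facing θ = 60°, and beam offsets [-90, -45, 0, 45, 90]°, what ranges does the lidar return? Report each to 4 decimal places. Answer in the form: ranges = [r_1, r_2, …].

beam 1: φ=-90°, α=330°
  d=(0.8660,-0.5000)  start (3,1)  tX=0.5312 tY=0.3600  stride 1/|dx|=1.1547 1/|dy|=2.0000
    cross y-line → (3,0), t=0.3600 (wall)
  → r_1 = 0.3600
beam 2: φ=-45°, α=15°
  d=(0.9659,0.2588)  start (3,1)  tX=0.4762 tY=3.1682  stride 1/|dx|=1.0353 1/|dy|=3.8637
    cross x-line → (4,1), t=0.4762
    cross x-line → (5,1), t=1.5115
    cross x-line → (6,1), t=2.5468 (wall)
  → r_2 = 2.5468
beam 3: φ=0°, α=60°
  d=(0.5000,0.8660)  start (3,1)  tX=0.9200 tY=0.9469  stride 1/|dx|=2.0000 1/|dy|=1.1547
    cross x-line → (4,1), t=0.9200
    cross y-line → (4,2), t=0.9469
    cross y-line → (4,3), t=2.1016
    cross x-line → (5,3), t=2.9200
    cross y-line → (5,4), t=3.2563
    cross y-line → (5,5), t=4.4110 (wall)
  → r_3 = 4.4110
beam 4: φ=45°, α=105°
  d=(-0.2588,0.9659)  start (3,1)  tX=2.0864 tY=0.8489  stride 1/|dx|=3.8637 1/|dy|=1.0353
    cross y-line → (3,2), t=0.8489
    cross y-line → (3,3), t=1.8842
    cross x-line → (2,3), t=2.0864
    cross y-line → (2,4), t=2.9195
    cross y-line → (2,5), t=3.9548 (wall)
  → r_4 = 3.9548
beam 5: φ=90°, α=150°
  d=(-0.8660,0.5000)  start (3,1)  tX=0.6235 tY=1.6400  stride 1/|dx|=1.1547 1/|dy|=2.0000
    cross x-line → (2,1), t=0.6235
    cross y-line → (2,2), t=1.6400
    cross x-line → (1,2), t=1.7782
    cross x-line → (0,2), t=2.9329 (wall)
  → r_5 = 2.9329

ranges = [0.3600, 2.5468, 4.4110, 3.9548, 2.9329]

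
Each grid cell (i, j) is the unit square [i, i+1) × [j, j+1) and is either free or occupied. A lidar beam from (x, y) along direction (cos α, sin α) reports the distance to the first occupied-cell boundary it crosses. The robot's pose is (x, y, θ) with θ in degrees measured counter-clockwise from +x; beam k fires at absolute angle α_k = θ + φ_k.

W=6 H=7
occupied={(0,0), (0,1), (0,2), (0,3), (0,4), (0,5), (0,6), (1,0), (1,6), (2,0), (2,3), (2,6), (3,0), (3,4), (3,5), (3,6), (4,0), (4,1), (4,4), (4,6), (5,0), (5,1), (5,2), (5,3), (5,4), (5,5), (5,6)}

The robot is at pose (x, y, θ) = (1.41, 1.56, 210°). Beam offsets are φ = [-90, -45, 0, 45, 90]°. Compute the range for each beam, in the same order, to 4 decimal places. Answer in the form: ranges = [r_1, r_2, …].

beam 1: φ=-90°, α=120°
  dir = (cos 120°, sin 120°) = (-0.5000, 0.8660); from cell (1,1)
  next x-line at t=0.8200, next y-line at t=0.5081; Δt_x=2.0000, Δt_y=1.1547
    y: enter (1,2) at t=0.5081
    x: enter (0,2) at t=0.8200 ← occupied
  → r_1 = 0.8200
beam 2: φ=-45°, α=165°
  dir = (cos 165°, sin 165°) = (-0.9659, 0.2588); from cell (1,1)
  next x-line at t=0.4245, next y-line at t=1.7000; Δt_x=1.0353, Δt_y=3.8637
    x: enter (0,1) at t=0.4245 ← occupied
  → r_2 = 0.4245
beam 3: φ=0°, α=210°
  dir = (cos 210°, sin 210°) = (-0.8660, -0.5000); from cell (1,1)
  next x-line at t=0.4734, next y-line at t=1.1200; Δt_x=1.1547, Δt_y=2.0000
    x: enter (0,1) at t=0.4734 ← occupied
  → r_3 = 0.4734
beam 4: φ=45°, α=255°
  dir = (cos 255°, sin 255°) = (-0.2588, -0.9659); from cell (1,1)
  next x-line at t=1.5841, next y-line at t=0.5798; Δt_x=3.8637, Δt_y=1.0353
    y: enter (1,0) at t=0.5798 ← occupied
  → r_4 = 0.5798
beam 5: φ=90°, α=300°
  dir = (cos 300°, sin 300°) = (0.5000, -0.8660); from cell (1,1)
  next x-line at t=1.1800, next y-line at t=0.6466; Δt_x=2.0000, Δt_y=1.1547
    y: enter (1,0) at t=0.6466 ← occupied
  → r_5 = 0.6466

ranges = [0.8200, 0.4245, 0.4734, 0.5798, 0.6466]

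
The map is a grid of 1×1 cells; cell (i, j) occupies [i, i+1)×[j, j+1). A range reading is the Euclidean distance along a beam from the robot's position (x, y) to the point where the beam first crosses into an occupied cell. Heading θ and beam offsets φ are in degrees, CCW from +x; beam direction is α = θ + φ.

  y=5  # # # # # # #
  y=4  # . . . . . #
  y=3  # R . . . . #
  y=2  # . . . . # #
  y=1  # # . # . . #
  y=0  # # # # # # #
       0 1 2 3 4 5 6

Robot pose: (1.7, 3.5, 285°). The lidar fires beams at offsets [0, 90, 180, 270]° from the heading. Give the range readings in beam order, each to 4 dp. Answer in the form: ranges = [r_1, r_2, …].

beam 1: φ=0°, α=285°
  dir = (cos 285°, sin 285°) = (0.2588, -0.9659); from cell (1,3)
  next x-line at t=1.1591, next y-line at t=0.5176; Δt_x=3.8637, Δt_y=1.0353
    y: enter (1,2) at t=0.5176
    x: enter (2,2) at t=1.1591
    y: enter (2,1) at t=1.5529
    y: enter (2,0) at t=2.5882 ← occupied
  → r_1 = 2.5882
beam 2: φ=90°, α=15°
  dir = (cos 15°, sin 15°) = (0.9659, 0.2588); from cell (1,3)
  next x-line at t=0.3106, next y-line at t=1.9319; Δt_x=1.0353, Δt_y=3.8637
    x: enter (2,3) at t=0.3106
    x: enter (3,3) at t=1.3459
    y: enter (3,4) at t=1.9319
    x: enter (4,4) at t=2.3811
    x: enter (5,4) at t=3.4164
    x: enter (6,4) at t=4.4517 ← occupied
  → r_2 = 4.4517
beam 3: φ=180°, α=105°
  dir = (cos 105°, sin 105°) = (-0.2588, 0.9659); from cell (1,3)
  next x-line at t=2.7046, next y-line at t=0.5176; Δt_x=3.8637, Δt_y=1.0353
    y: enter (1,4) at t=0.5176
    y: enter (1,5) at t=1.5529 ← occupied
  → r_3 = 1.5529
beam 4: φ=270°, α=195°
  dir = (cos 195°, sin 195°) = (-0.9659, -0.2588); from cell (1,3)
  next x-line at t=0.7247, next y-line at t=1.9319; Δt_x=1.0353, Δt_y=3.8637
    x: enter (0,3) at t=0.7247 ← occupied
  → r_4 = 0.7247

ranges = [2.5882, 4.4517, 1.5529, 0.7247]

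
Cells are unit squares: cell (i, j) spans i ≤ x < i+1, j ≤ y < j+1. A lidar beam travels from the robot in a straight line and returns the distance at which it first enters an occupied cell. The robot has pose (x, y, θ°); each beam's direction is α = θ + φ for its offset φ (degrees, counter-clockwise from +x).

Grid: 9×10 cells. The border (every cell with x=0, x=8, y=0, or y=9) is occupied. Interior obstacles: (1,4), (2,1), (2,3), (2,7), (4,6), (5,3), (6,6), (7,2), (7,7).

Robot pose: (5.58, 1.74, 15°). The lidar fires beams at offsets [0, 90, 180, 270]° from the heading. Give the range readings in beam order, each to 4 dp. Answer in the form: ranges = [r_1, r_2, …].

beam 1: φ=0°, α=15°
  d=(0.9659,0.2588)  start (5,1)  tX=0.4348 tY=1.0046  stride 1/|dx|=1.0353 1/|dy|=3.8637
    cross x-line → (6,1), t=0.4348
    cross y-line → (6,2), t=1.0046
    cross x-line → (7,2), t=1.4701 (wall)
  → r_1 = 1.4701
beam 2: φ=90°, α=105°
  d=(-0.2588,0.9659)  start (5,1)  tX=2.2409 tY=0.2692  stride 1/|dx|=3.8637 1/|dy|=1.0353
    cross y-line → (5,2), t=0.2692
    cross y-line → (5,3), t=1.3044 (wall)
  → r_2 = 1.3044
beam 3: φ=180°, α=195°
  d=(-0.9659,-0.2588)  start (5,1)  tX=0.6005 tY=2.8591  stride 1/|dx|=1.0353 1/|dy|=3.8637
    cross x-line → (4,1), t=0.6005
    cross x-line → (3,1), t=1.6357
    cross x-line → (2,1), t=2.6710 (wall)
  → r_3 = 2.6710
beam 4: φ=270°, α=285°
  d=(0.2588,-0.9659)  start (5,1)  tX=1.6228 tY=0.7661  stride 1/|dx|=3.8637 1/|dy|=1.0353
    cross y-line → (5,0), t=0.7661 (wall)
  → r_4 = 0.7661

ranges = [1.4701, 1.3044, 2.6710, 0.7661]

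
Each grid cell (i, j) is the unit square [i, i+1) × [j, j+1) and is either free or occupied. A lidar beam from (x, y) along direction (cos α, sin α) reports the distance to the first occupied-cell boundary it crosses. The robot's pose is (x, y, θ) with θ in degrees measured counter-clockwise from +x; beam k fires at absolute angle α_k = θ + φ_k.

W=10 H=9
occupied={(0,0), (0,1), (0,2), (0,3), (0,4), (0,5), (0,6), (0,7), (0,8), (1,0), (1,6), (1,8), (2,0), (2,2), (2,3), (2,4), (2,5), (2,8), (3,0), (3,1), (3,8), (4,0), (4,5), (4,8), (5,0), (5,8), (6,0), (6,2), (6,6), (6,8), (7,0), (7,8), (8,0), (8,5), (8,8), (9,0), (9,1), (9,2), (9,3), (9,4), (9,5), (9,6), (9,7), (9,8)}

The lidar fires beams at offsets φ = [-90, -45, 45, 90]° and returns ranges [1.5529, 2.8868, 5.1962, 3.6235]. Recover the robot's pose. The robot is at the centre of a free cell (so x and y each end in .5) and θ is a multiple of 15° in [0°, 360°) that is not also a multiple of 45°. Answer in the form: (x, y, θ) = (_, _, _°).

Enumerate (i+0.5, j+0.5, θ) over the 46 free cells and 16 admissible headings. For each, cast all 4 beams and compare to the given ranges.
  (3.5, 3.5, 255°): beam 1 = 0.5176 ≠ 1.5529 ✗
  (8.5, 4.5, 30°): beam 1 = 1.0000 ≠ 1.5529 ✗
  (4.5, 3.5, 165°): beam 2 = 5.1962 ≠ 2.8868 ✗
  (5.5, 4.5, 30°): beam 1 = 1.7321 ≠ 1.5529 ✗
  …
  (4.5, 4.5, 285°): r_1=1.5529, r_2=2.8868, r_3=5.1962, r_4=3.6235 — all match ✓
No second candidate reproduces the full scan.

(x, y, θ) = (4.5, 4.5, 285°)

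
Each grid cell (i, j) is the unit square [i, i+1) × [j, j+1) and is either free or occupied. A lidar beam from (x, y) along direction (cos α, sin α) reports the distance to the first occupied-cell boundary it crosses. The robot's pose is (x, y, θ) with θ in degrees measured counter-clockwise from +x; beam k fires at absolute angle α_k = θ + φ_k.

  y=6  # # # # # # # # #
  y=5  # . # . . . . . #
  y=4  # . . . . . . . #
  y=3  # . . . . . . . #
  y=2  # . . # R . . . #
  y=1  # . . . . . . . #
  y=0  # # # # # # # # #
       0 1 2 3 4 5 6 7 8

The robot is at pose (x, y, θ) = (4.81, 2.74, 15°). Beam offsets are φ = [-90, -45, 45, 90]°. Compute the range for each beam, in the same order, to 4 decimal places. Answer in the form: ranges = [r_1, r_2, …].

beam 1: φ=-90°, α=285°
  direction (0.2588, -0.9659); cell (4,2); t to first gridline: x 0.7341, y 0.7661 (then +3.8637 / +1.0353)
    (5,2) via x @ 0.7341
    (5,1) via y @ 0.7661
    (5,0) via y @ 1.8014  # hit
  → r_1 = 1.8014
beam 2: φ=-45°, α=330°
  direction (0.8660, -0.5000); cell (4,2); t to first gridline: x 0.2194, y 1.4800 (then +1.1547 / +2.0000)
    (5,2) via x @ 0.2194
    (6,2) via x @ 1.3741
    (6,1) via y @ 1.4800
    (7,1) via x @ 2.5288
    (7,0) via y @ 3.4800  # hit
  → r_2 = 3.4800
beam 3: φ=45°, α=60°
  direction (0.5000, 0.8660); cell (4,2); t to first gridline: x 0.3800, y 0.3002 (then +2.0000 / +1.1547)
    (4,3) via y @ 0.3002
    (5,3) via x @ 0.3800
    (5,4) via y @ 1.4549
    (6,4) via x @ 2.3800
    (6,5) via y @ 2.6096
    (6,6) via y @ 3.7643  # hit
  → r_3 = 3.7643
beam 4: φ=90°, α=105°
  direction (-0.2588, 0.9659); cell (4,2); t to first gridline: x 3.1296, y 0.2692 (then +3.8637 / +1.0353)
    (4,3) via y @ 0.2692
    (4,4) via y @ 1.3044
    (4,5) via y @ 2.3397
    (3,5) via x @ 3.1296
    (3,6) via y @ 3.3750  # hit
  → r_4 = 3.3750

ranges = [1.8014, 3.4800, 3.7643, 3.3750]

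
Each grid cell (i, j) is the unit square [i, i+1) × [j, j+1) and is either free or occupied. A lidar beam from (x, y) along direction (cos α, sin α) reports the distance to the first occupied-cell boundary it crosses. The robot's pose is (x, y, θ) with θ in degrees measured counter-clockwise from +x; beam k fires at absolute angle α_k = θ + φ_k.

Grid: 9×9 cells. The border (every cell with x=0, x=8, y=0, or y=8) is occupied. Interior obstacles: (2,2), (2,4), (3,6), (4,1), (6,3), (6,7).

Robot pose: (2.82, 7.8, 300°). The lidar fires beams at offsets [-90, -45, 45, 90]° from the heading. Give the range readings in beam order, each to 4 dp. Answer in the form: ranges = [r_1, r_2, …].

ranges = [2.1016, 2.8988, 5.3627, 0.4000]

beam 1: φ=-90°, α=210°
  cosα=-0.8660 sinα=-0.5000 | (2,7) | tMaxX 0.9469 tMaxY 1.6000 | tΔX 1.1547 tΔY 2.0000
    t=0.9469 [x] (1,7)
    t=1.6000 [y] (1,6)
    t=2.1016 [x] (0,6) — stop
  → r_1 = 2.1016
beam 2: φ=-45°, α=255°
  cosα=-0.2588 sinα=-0.9659 | (2,7) | tMaxX 3.1682 tMaxY 0.8282 | tΔX 3.8637 tΔY 1.0353
    t=0.8282 [y] (2,6)
    t=1.8635 [y] (2,5)
    t=2.8988 [y] (2,4) — stop
  → r_2 = 2.8988
beam 3: φ=45°, α=345°
  cosα=0.9659 sinα=-0.2588 | (2,7) | tMaxX 0.1863 tMaxY 3.0910 | tΔX 1.0353 tΔY 3.8637
    t=0.1863 [x] (3,7)
    t=1.2216 [x] (4,7)
    t=2.2569 [x] (5,7)
    t=3.0910 [y] (5,6)
    t=3.2922 [x] (6,6)
    t=4.3275 [x] (7,6)
    t=5.3627 [x] (8,6) — stop
  → r_3 = 5.3627
beam 4: φ=90°, α=30°
  cosα=0.8660 sinα=0.5000 | (2,7) | tMaxX 0.2078 tMaxY 0.4000 | tΔX 1.1547 tΔY 2.0000
    t=0.2078 [x] (3,7)
    t=0.4000 [y] (3,8) — stop
  → r_4 = 0.4000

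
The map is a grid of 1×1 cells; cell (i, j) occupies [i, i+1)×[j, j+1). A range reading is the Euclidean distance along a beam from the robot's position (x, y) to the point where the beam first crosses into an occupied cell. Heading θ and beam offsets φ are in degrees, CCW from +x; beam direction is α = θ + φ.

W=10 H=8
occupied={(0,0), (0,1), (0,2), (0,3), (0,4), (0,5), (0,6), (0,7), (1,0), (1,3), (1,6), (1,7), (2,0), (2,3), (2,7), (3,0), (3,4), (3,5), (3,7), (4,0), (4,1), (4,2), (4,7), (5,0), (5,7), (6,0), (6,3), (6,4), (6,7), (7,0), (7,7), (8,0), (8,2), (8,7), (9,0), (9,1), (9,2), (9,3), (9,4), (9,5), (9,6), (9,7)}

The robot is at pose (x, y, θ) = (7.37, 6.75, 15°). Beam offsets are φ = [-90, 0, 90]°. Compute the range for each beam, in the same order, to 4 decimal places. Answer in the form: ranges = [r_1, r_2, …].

ranges = [3.8823, 0.9659, 0.2588]

beam 1: φ=-90°, α=285°
  dir = (cos 285°, sin 285°) = (0.2588, -0.9659); from cell (7,6)
  next x-line at t=2.4341, next y-line at t=0.7765; Δt_x=3.8637, Δt_y=1.0353
    y: enter (7,5) at t=0.7765
    y: enter (7,4) at t=1.8117
    x: enter (8,4) at t=2.4341
    y: enter (8,3) at t=2.8470
    y: enter (8,2) at t=3.8823 ← occupied
  → r_1 = 3.8823
beam 2: φ=0°, α=15°
  dir = (cos 15°, sin 15°) = (0.9659, 0.2588); from cell (7,6)
  next x-line at t=0.6522, next y-line at t=0.9659; Δt_x=1.0353, Δt_y=3.8637
    x: enter (8,6) at t=0.6522
    y: enter (8,7) at t=0.9659 ← occupied
  → r_2 = 0.9659
beam 3: φ=90°, α=105°
  dir = (cos 105°, sin 105°) = (-0.2588, 0.9659); from cell (7,6)
  next x-line at t=1.4296, next y-line at t=0.2588; Δt_x=3.8637, Δt_y=1.0353
    y: enter (7,7) at t=0.2588 ← occupied
  → r_3 = 0.2588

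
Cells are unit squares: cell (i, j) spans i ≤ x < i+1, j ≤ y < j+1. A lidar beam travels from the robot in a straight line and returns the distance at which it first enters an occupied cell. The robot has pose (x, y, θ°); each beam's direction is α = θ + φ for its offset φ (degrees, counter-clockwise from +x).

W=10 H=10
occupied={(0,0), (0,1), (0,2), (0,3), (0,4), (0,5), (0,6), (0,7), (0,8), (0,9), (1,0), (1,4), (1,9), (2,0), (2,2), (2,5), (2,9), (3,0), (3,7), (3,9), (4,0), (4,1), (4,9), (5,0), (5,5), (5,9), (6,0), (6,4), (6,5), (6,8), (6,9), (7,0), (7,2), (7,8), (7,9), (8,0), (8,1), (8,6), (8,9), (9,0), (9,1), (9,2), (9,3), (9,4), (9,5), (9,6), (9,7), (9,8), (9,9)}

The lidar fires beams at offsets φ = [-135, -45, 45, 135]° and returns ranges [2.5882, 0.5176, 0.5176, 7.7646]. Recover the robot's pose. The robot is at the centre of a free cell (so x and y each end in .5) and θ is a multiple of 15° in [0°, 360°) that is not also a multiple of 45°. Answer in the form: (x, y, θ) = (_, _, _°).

(x, y, θ) = (3.5, 1.5, 300°)

Candidates: 51 free-cell centres × 16 headings = 816 poses. Raycast each; keep the one whose scan matches to 4 dp.
  (4.5, 5.5, 120°): beam 1 = 0.5176 ≠ 2.5882 ✗
  (2.5, 8.5, 195°): beam 1 = 0.5774 ≠ 2.5882 ✗
  (2.5, 4.5, 300°): beam 1 = 0.5176 ≠ 2.5882 ✗
  (4.5, 2.5, 195°): beam 1 = 2.8868 ≠ 2.5882 ✗
  (7.5, 1.5, 300°): beam 1 = 4.6587 ≠ 2.5882 ✗
  …
  (3.5, 1.5, 300°): r_1=2.5882, r_2=0.5176, r_3=0.5176, r_4=7.7646 — all match ✓
Only this pose fits every beam.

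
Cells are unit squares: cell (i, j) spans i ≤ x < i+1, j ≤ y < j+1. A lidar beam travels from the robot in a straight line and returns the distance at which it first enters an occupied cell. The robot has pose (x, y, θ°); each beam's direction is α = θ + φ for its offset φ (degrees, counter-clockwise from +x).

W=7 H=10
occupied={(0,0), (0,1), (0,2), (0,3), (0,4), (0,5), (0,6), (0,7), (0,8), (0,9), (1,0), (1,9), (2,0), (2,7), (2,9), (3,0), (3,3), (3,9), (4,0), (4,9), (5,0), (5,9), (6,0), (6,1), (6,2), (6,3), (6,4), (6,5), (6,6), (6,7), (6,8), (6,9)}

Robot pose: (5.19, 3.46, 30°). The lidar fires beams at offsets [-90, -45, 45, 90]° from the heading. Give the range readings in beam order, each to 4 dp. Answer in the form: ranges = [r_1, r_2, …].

beam 1: φ=-90°, α=300°
  dir = (cos 300°, sin 300°) = (0.5000, -0.8660); from cell (5,3)
  next x-line at t=1.6200, next y-line at t=0.5312; Δt_x=2.0000, Δt_y=1.1547
    y: enter (5,2) at t=0.5312
    x: enter (6,2) at t=1.6200 ← occupied
  → r_1 = 1.6200
beam 2: φ=-45°, α=345°
  dir = (cos 345°, sin 345°) = (0.9659, -0.2588); from cell (5,3)
  next x-line at t=0.8386, next y-line at t=1.7773; Δt_x=1.0353, Δt_y=3.8637
    x: enter (6,3) at t=0.8386 ← occupied
  → r_2 = 0.8386
beam 3: φ=45°, α=75°
  dir = (cos 75°, sin 75°) = (0.2588, 0.9659); from cell (5,3)
  next x-line at t=3.1296, next y-line at t=0.5590; Δt_x=3.8637, Δt_y=1.0353
    y: enter (5,4) at t=0.5590
    y: enter (5,5) at t=1.5943
    y: enter (5,6) at t=2.6296
    x: enter (6,6) at t=3.1296 ← occupied
  → r_3 = 3.1296
beam 4: φ=90°, α=120°
  dir = (cos 120°, sin 120°) = (-0.5000, 0.8660); from cell (5,3)
  next x-line at t=0.3800, next y-line at t=0.6235; Δt_x=2.0000, Δt_y=1.1547
    x: enter (4,3) at t=0.3800
    y: enter (4,4) at t=0.6235
    y: enter (4,5) at t=1.7782
    x: enter (3,5) at t=2.3800
    y: enter (3,6) at t=2.9329
    y: enter (3,7) at t=4.0876
    x: enter (2,7) at t=4.3800 ← occupied
  → r_4 = 4.3800

ranges = [1.6200, 0.8386, 3.1296, 4.3800]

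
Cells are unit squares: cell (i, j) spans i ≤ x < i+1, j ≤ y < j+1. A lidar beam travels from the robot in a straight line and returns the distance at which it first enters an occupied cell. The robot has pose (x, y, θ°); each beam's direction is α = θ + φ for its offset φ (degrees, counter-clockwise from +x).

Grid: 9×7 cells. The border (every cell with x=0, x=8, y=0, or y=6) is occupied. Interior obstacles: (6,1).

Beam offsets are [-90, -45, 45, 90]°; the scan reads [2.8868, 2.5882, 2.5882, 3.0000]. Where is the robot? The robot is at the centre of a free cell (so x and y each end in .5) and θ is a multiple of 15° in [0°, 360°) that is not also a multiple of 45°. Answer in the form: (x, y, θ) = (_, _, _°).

(x, y, θ) = (3.5, 3.5, 240°)

Candidates: 34 free-cell centres × 16 headings = 544 poses. Raycast each; keep the one whose scan matches to 4 dp.
  (2.5, 2.5, 210°): beam 1 = 3.0000 ≠ 2.8868 ✗
  (7.5, 1.5, 150°): beam 1 = 1.0000 ≠ 2.8868 ✗
  (4.5, 5.5, 300°): beam 1 = 4.0415 ≠ 2.8868 ✗
  …
  (3.5, 3.5, 240°): r_1=2.8868, r_2=2.5882, r_3=2.5882, r_4=3.0000 — all match ✓
Unique over the lattice → pose = (3.5, 3.5, 240°).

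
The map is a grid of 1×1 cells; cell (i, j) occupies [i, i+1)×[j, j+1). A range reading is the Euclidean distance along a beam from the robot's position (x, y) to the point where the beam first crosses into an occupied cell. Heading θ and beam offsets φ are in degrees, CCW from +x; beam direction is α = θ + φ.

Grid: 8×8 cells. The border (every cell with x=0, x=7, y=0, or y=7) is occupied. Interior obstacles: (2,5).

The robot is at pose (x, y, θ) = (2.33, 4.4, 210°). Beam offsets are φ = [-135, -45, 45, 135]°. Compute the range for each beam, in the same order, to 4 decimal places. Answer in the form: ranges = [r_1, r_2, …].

beam 1: φ=-135°, α=75°
  dir = (cos 75°, sin 75°) = (0.2588, 0.9659); from cell (2,4)
  next x-line at t=2.5887, next y-line at t=0.6212; Δt_x=3.8637, Δt_y=1.0353
    y: enter (2,5) at t=0.6212 ← occupied
  → r_1 = 0.6212
beam 2: φ=-45°, α=165°
  dir = (cos 165°, sin 165°) = (-0.9659, 0.2588); from cell (2,4)
  next x-line at t=0.3416, next y-line at t=2.3182; Δt_x=1.0353, Δt_y=3.8637
    x: enter (1,4) at t=0.3416
    x: enter (0,4) at t=1.3769 ← occupied
  → r_2 = 1.3769
beam 3: φ=45°, α=255°
  dir = (cos 255°, sin 255°) = (-0.2588, -0.9659); from cell (2,4)
  next x-line at t=1.2750, next y-line at t=0.4141; Δt_x=3.8637, Δt_y=1.0353
    y: enter (2,3) at t=0.4141
    x: enter (1,3) at t=1.2750
    y: enter (1,2) at t=1.4494
    y: enter (1,1) at t=2.4847
    y: enter (1,0) at t=3.5199 ← occupied
  → r_3 = 3.5199
beam 4: φ=135°, α=345°
  dir = (cos 345°, sin 345°) = (0.9659, -0.2588); from cell (2,4)
  next x-line at t=0.6936, next y-line at t=1.5455; Δt_x=1.0353, Δt_y=3.8637
    x: enter (3,4) at t=0.6936
    y: enter (3,3) at t=1.5455
    x: enter (4,3) at t=1.7289
    x: enter (5,3) at t=2.7642
    x: enter (6,3) at t=3.7995
    x: enter (7,3) at t=4.8347 ← occupied
  → r_4 = 4.8347

ranges = [0.6212, 1.3769, 3.5199, 4.8347]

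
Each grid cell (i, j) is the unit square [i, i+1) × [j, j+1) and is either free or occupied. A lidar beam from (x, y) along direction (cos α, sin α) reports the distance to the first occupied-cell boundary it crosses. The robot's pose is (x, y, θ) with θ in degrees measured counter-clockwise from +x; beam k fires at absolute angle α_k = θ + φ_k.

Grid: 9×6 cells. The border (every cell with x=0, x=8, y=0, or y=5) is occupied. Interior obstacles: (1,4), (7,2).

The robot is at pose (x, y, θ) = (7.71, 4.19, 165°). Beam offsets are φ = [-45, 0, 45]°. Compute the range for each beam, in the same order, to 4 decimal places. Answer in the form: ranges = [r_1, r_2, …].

beam 1: φ=-45°, α=120°
  cosα=-0.5000 sinα=0.8660 | (7,4) | tMaxX 1.4200 tMaxY 0.9353 | tΔX 2.0000 tΔY 1.1547
    t=0.9353 [y] (7,5) — stop
  → r_1 = 0.9353
beam 2: φ=0°, α=165°
  cosα=-0.9659 sinα=0.2588 | (7,4) | tMaxX 0.7350 tMaxY 3.1296 | tΔX 1.0353 tΔY 3.8637
    t=0.7350 [x] (6,4)
    t=1.7703 [x] (5,4)
    t=2.8056 [x] (4,4)
    t=3.1296 [y] (4,5) — stop
  → r_2 = 3.1296
beam 3: φ=45°, α=210°
  cosα=-0.8660 sinα=-0.5000 | (7,4) | tMaxX 0.8198 tMaxY 0.3800 | tΔX 1.1547 tΔY 2.0000
    t=0.3800 [y] (7,3)
    t=0.8198 [x] (6,3)
    t=1.9745 [x] (5,3)
    t=2.3800 [y] (5,2)
    t=3.1292 [x] (4,2)
    t=4.2839 [x] (3,2)
    t=4.3800 [y] (3,1)
    t=5.4386 [x] (2,1)
    t=6.3800 [y] (2,0) — stop
  → r_3 = 6.3800

ranges = [0.9353, 3.1296, 6.3800]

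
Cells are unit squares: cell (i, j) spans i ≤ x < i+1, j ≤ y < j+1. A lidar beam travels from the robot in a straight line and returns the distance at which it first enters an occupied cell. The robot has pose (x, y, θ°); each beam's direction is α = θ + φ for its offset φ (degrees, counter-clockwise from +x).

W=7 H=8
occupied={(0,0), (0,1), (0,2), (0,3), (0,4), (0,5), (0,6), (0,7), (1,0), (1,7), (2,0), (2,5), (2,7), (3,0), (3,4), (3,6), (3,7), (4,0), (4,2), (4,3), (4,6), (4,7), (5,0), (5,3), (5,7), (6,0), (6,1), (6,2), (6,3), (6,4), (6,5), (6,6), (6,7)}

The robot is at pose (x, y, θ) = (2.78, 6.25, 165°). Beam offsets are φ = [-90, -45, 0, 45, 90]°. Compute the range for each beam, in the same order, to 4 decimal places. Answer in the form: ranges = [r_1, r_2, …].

ranges = [0.7765, 0.8660, 1.8428, 0.5000, 0.2588]

beam 1: φ=-90°, α=75°
  dir = (cos 75°, sin 75°) = (0.2588, 0.9659); from cell (2,6)
  next x-line at t=0.8500, next y-line at t=0.7765; Δt_x=3.8637, Δt_y=1.0353
    y: enter (2,7) at t=0.7765 ← occupied
  → r_1 = 0.7765
beam 2: φ=-45°, α=120°
  dir = (cos 120°, sin 120°) = (-0.5000, 0.8660); from cell (2,6)
  next x-line at t=1.5600, next y-line at t=0.8660; Δt_x=2.0000, Δt_y=1.1547
    y: enter (2,7) at t=0.8660 ← occupied
  → r_2 = 0.8660
beam 3: φ=0°, α=165°
  dir = (cos 165°, sin 165°) = (-0.9659, 0.2588); from cell (2,6)
  next x-line at t=0.8075, next y-line at t=2.8978; Δt_x=1.0353, Δt_y=3.8637
    x: enter (1,6) at t=0.8075
    x: enter (0,6) at t=1.8428 ← occupied
  → r_3 = 1.8428
beam 4: φ=45°, α=210°
  dir = (cos 210°, sin 210°) = (-0.8660, -0.5000); from cell (2,6)
  next x-line at t=0.9007, next y-line at t=0.5000; Δt_x=1.1547, Δt_y=2.0000
    y: enter (2,5) at t=0.5000 ← occupied
  → r_4 = 0.5000
beam 5: φ=90°, α=255°
  dir = (cos 255°, sin 255°) = (-0.2588, -0.9659); from cell (2,6)
  next x-line at t=3.0137, next y-line at t=0.2588; Δt_x=3.8637, Δt_y=1.0353
    y: enter (2,5) at t=0.2588 ← occupied
  → r_5 = 0.2588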